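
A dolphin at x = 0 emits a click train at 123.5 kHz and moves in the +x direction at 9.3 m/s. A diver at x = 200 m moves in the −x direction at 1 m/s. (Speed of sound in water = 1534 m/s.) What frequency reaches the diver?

124.3 kHz

The observer lies on the +x side, so the source is heading toward the observer and the observer is heading toward the source.
Both move, so f' = f · (v + v_o)/(v − v_s).
f' = 123.5 × (1534 + 1)/(1534 − 9.3) = 123.5 × 1535/1524.7 ≈ 124.3 kHz.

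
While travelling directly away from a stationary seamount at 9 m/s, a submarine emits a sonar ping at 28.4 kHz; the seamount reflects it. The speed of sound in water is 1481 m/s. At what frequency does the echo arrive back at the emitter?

The seamount receives the sound from a moving source: f₁ = f₀ · v/(v + v_e) = 28.4 × 1481/1490 ≈ 28.2 kHz.
On the return leg the submarine is a moving observer: f₂ = f₁ · (v − v_e)/v = 28.2 × 1472/1481 ≈ 28.1 kHz.

28.1 kHz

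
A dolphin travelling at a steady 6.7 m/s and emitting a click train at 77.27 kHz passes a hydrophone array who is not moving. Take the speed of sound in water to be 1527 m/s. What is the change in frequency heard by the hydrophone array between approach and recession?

0.678 kHz

Approaching: f₁ = f · v/(v − v_s) = 77.27 × 1527/1520.3 ≈ 77.611 kHz.
Receding: f₂ = f · v/(v + v_s) = 77.27 × 1527/1533.7 ≈ 76.932 kHz.
Drop: f₁ − f₂ = 2f·v·v_s/(v² − v_s²) = 2 × 77.27 × 1527 × 6.7/(1527² − 6.7²) ≈ 0.678 kHz.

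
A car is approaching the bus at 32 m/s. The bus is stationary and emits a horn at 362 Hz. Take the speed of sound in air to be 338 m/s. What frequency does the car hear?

396 Hz

Only the observer moves, toward the source, so f' = f · (v + v_o)/v.
f' = 362 × (338 + 32)/338 = 362 × 370/338 ≈ 396 Hz.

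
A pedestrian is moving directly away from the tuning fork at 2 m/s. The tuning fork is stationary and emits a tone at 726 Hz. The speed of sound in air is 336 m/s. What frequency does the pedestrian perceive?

Only the observer moves, away from the source, so f' = f · (v − v_o)/v.
f' = 726 × (336 − 2)/336 = 726 × 334/336 ≈ 722 Hz.

722 Hz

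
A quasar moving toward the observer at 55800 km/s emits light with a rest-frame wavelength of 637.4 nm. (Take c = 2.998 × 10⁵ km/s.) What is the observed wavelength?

β = v/c = 55800/299800 = 0.1861.
Relativistic Doppler for wavelength: λ' = λ₀ · √((1 − β)/(1 + β)).
λ' = 637.4 × √(0.8139/1.1861) = 637.4 × 0.82835 ≈ 528.0 nm.

528.0 nm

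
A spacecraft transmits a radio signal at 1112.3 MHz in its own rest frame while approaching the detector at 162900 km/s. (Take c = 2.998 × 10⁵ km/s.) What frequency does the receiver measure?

2044.9 MHz

β = v/c = 162900/299800 = 0.5434.
Relativistic Doppler for frequency: f' = f₀ · √((1 + β)/(1 − β)).
f' = 1112.3 × √(1.5434/0.4566) = 1112.3 × 1.83843 ≈ 2044.9 MHz.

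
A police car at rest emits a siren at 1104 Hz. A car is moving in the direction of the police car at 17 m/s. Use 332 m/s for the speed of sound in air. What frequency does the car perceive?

Only the observer moves, toward the source, so f' = f · (v + v_o)/v.
f' = 1104 × (332 + 17)/332 = 1104 × 349/332 ≈ 1161 Hz.

1161 Hz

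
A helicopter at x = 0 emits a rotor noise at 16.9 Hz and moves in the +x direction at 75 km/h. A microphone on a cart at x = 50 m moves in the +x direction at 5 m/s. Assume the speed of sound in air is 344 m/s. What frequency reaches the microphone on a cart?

75 km/h = 20.83 m/s.
The observer lies on the +x side, so the source is heading toward the observer and the observer is heading away from the source.
General Doppler shift: f' = f · (v − v_o)/(v − v_s).
f' = 16.9 × (344 − 5)/(344 − 20.83) = 16.9 × 339/323.17 ≈ 17.7 Hz.

17.7 Hz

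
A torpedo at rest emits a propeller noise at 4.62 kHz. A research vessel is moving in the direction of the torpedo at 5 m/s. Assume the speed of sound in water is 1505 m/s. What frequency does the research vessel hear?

Only the observer moves, toward the source, so f' = f · (v + v_o)/v.
f' = 4.62 × (1505 + 5)/1505 = 4.62 × 1510/1505 ≈ 4.64 kHz.

4.64 kHz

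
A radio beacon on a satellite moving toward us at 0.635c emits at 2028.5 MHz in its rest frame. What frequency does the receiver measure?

4293.3 MHz

Relativistic Doppler for frequency: f' = f₀ · √((1 + β)/(1 − β)).
f' = 2028.5 × √(1.6350/0.3650) = 2028.5 × 2.11647 ≈ 4293.3 MHz.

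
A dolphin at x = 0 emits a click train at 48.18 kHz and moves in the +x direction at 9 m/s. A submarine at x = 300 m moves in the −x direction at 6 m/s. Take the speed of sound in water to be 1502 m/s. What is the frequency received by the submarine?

48.7 kHz

The observer lies on the +x side, so the source is heading toward the observer and the observer is heading toward the source.
Both move, so f' = f · (v + v_o)/(v − v_s).
f' = 48.18 × (1502 + 6)/(1502 − 9) = 48.18 × 1508/1493 ≈ 48.7 kHz.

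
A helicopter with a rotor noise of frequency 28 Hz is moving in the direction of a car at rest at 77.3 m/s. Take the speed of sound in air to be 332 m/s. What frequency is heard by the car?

Only the source moves, toward the listener, so f' = f · v/(v − v_s).
f' = 28 × 332/(332 − 77.3) = 28 × 332/254.7 ≈ 36.5 Hz.

36.5 Hz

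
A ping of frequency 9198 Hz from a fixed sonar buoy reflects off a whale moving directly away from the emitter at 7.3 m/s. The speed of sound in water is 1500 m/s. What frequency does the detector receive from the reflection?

At the whale (a moving observer), f₁ = f₀ · (v − u)/v = 9198 × 1492.7/1500 ≈ 9153 Hz.
On reflection it acts as a source moving away from the stationary detector: f₂ = f₁ · v/(v + u) = 9153 × 1500/1507.3 ≈ 9109 Hz.
Equivalently f₂ = f₀ · (v − u)/(v + u).

9109 Hz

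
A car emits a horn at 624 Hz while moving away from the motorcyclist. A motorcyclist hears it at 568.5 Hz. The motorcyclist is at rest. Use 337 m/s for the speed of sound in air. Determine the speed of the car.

33 m/s

f' = f · v/(v + v_s) ⇒ v_s = v · |1 − f/f'|.
v_s = 337 × |1 − 624/568.5| = 337 × 0.09763 ≈ 33 m/s.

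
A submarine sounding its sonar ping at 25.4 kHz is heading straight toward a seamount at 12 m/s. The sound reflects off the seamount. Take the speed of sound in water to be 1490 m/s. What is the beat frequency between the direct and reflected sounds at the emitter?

The seamount receives the sound from a moving source: f₁ = f₀ · v/(v − v_e) = 25.4 × 1490/1478 ≈ 25.606 kHz.
On the return leg the submarine is a moving observer: f₂ = f₁ · (v + v_e)/v = 25.606 × 1502/1490 ≈ 25.812 kHz.
Equivalently f₂ = f₀ · (v + v_e)/(v − v_e).
Beat against the emitted tone (with f₀ = 25400 Hz): |f₂ − f₀| = 2v_e·f₀/(v − v_e) = 2 × 12 × 25400/1478 ≈ 412 Hz.

412 Hz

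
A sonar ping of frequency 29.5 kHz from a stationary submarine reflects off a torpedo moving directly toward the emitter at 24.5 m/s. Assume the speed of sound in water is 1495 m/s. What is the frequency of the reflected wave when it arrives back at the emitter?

At the torpedo (a moving observer), f₁ = f₀ · (v + u)/v = 29.5 × 1519.5/1495 ≈ 30.0 kHz.
On reflection it acts as a source moving toward the stationary detector: f₂ = f₁ · v/(v − u) = 30.0 × 1495/1470.5 ≈ 30.5 kHz.
Equivalently f₂ = f₀ · (v + u)/(v − u).

30.5 kHz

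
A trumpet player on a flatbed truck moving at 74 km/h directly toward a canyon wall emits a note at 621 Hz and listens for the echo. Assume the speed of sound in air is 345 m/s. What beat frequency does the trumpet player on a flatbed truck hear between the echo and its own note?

79 Hz

74 km/h = 20.56 m/s.
The canyon wall receives the sound from a moving source: f₁ = f₀ · v/(v − v_e) = 621 × 345/324.44 ≈ 660.3 Hz.
On the return leg the trumpet player on a flatbed truck is a moving observer: f₂ = f₁ · (v + v_e)/v = 660.3 × 365.56/345 ≈ 699.7 Hz.
Beat against the emitted tone: |f₂ − f₀| = 2v_e·f₀/(v − v_e) = 2 × 20.56 × 621/324.44 ≈ 79 Hz.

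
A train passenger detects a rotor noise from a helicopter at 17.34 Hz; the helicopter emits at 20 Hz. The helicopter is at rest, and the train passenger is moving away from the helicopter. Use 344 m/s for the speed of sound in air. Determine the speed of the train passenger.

46 m/s

f' = f · (v − v_o)/v ⇒ v_o = v · |f'/f − 1|.
v_o = 344 × |17.34/20 − 1| = 344 × 0.133 ≈ 46 m/s.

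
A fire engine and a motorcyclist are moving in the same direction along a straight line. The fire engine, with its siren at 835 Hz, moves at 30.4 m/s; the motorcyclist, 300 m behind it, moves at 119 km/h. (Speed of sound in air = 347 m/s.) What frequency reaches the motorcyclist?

841 Hz

119 km/h = 33.06 m/s.
The motorcyclist is behind, so the fire engine is moving away from it while the motorcyclist is moving toward the fire engine.
With source receding and observer approaching, f' = f · (v + v_o)/(v + v_s).
f' = 835 × (347 + 33.06)/(347 + 30.4) = 835 × 380.06/377.4 ≈ 841 Hz.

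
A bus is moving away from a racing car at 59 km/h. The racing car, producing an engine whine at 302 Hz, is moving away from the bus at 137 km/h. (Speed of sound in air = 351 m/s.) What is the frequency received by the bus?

137 km/h = 38.06 m/s; 59 km/h = 16.39 m/s.
General Doppler shift: f' = f · (v − v_o)/(v + v_s).
f' = 302 × (351 − 16.39)/(351 + 38.06) = 302 × 334.61/389.06 ≈ 260 Hz.

260 Hz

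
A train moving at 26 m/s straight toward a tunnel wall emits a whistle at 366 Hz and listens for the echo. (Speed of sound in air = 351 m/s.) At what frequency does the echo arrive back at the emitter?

425 Hz

The tunnel wall receives the sound from a moving source: f₁ = f₀ · v/(v − v_e) = 366 × 351/325 ≈ 395 Hz.
On the return leg the train is a moving observer: f₂ = f₁ · (v + v_e)/v = 395 × 377/351 ≈ 425 Hz.
Equivalently f₂ = f₀ · (v + v_e)/(v − v_e).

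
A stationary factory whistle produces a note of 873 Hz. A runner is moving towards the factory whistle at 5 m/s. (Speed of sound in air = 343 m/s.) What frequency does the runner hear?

886 Hz

Moving observer, stationary source: f' = f · (v + v_o)/v.
f' = 873 × (343 + 5)/343 = 873 × 348/343 ≈ 886 Hz.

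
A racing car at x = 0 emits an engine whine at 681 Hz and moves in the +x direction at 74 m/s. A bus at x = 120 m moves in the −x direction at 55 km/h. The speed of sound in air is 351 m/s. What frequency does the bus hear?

900 Hz

55 km/h = 15.28 m/s.
The observer lies on the +x side, so the source is heading toward the observer and the observer is heading toward the source.
General Doppler shift: f' = f · (v + v_o)/(v − v_s).
f' = 681 × (351 + 15.28)/(351 − 74) = 681 × 366.28/277 ≈ 900 Hz.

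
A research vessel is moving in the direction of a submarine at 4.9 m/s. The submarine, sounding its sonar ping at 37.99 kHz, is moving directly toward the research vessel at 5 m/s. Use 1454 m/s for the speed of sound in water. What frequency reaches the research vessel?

General Doppler shift: f' = f · (v + v_o)/(v − v_s).
f' = 37.99 × (1454 + 4.9)/(1454 − 5) = 37.99 × 1458.9/1449 ≈ 38.2 kHz.

38.2 kHz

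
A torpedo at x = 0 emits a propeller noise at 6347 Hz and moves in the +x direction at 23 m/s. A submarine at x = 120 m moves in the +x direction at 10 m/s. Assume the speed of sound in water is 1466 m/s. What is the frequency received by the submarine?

The observer lies on the +x side, so the source is heading toward the observer and the observer is heading away from the source.
With source approaching and observer receding, f' = f · (v − v_o)/(v − v_s).
f' = 6347 × (1466 − 10)/(1466 − 23) = 6347 × 1456/1443 ≈ 6404 Hz.

6404 Hz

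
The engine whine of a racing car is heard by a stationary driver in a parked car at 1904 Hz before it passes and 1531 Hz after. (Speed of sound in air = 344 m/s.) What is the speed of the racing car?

f₁/f₂ = (v + v_s)/(v − v_s), so v_s = v · (f₁ − f₂)/(f₁ + f₂).
v_s = 344 × (1904 − 1531)/(1904 + 1531) = 344 × 373/3435 ≈ 37 m/s.

37 m/s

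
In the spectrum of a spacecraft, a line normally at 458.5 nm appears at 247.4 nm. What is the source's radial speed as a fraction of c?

0.549c

λ'/λ₀ = 0.5396 < 1 (blueshift), so the source is approaching.
λ'/λ₀ = √((1 − β)/(1 + β)) for an approaching source ⇒ β = (1 − r²)/(1 + r²) with r = λ'/λ₀.
β = (1 − 0.2912)/(1 + 0.2912) ≈ 0.549.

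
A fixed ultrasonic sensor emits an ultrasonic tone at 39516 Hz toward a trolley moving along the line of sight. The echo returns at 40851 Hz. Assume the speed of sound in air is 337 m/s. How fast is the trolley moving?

5.6 m/s

Double Doppler shift off a moving reflector: f₂ = f₀ · (v + u)/(v − u) (u > 0 toward emitter).
Rearranging, u = v · (f₂ − f₀)/(f₂ + f₀) = 337 × 1335/80367 ≈ 5.6 m/s.
So the trolley is moving at 5.6 m/s toward the emitter.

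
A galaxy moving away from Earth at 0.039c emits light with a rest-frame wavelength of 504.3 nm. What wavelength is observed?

524.4 nm

Relativistic Doppler for wavelength: λ' = λ₀ · √((1 + β)/(1 − β)).
λ' = 504.3 × √(1.0390/0.9610) = 504.3 × 1.03979 ≈ 524.4 nm.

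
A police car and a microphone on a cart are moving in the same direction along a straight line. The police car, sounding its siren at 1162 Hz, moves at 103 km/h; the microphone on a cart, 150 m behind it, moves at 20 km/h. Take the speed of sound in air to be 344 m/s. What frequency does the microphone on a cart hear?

1090 Hz

103 km/h = 28.61 m/s; 20 km/h = 5.556 m/s.
The microphone on a cart is behind, so the police car is moving away from it while the microphone on a cart is moving toward the police car.
With source receding and observer approaching, f' = f · (v + v_o)/(v + v_s).
f' = 1162 × (344 + 5.556)/(344 + 28.61) = 1162 × 349.56/372.61 ≈ 1090 Hz.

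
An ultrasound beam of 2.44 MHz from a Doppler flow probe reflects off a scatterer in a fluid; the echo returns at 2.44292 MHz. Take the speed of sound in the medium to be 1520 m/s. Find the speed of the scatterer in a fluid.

Double Doppler shift off a moving reflector: f₂ = f₀ · (v + u)/(v − u) (u > 0 toward emitter).
Rearranging, u = v · (f₂ − f₀)/(f₂ + f₀) = 1520 × 0.00292/4.88292 ≈ 0.91 m/s.
So the scatterer in a fluid is moving at 0.91 m/s toward the emitter.

0.91 m/s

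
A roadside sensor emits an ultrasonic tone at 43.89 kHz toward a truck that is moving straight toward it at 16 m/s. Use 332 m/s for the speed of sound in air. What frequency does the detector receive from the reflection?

48.3 kHz

At the truck (a moving observer), f₁ = f₀ · (v + u)/v = 43.89 × 348/332 ≈ 46.0 kHz.
The reflection then acts as a moving source: f₂ = f₁ · v/(v − u) ≈ 48.3 kHz.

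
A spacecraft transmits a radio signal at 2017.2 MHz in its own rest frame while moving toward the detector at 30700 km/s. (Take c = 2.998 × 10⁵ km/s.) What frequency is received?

2235.5 MHz

β = v/c = 30700/299800 = 0.1024.
Relativistic Doppler for frequency: f' = f₀ · √((1 + β)/(1 − β)).
f' = 2017.2 × √(1.1024/0.8976) = 2017.2 × 1.10823 ≈ 2235.5 MHz.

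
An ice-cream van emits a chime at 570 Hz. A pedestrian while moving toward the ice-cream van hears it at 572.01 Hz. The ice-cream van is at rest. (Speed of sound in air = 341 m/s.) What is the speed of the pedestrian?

1.20 m/s

f' = f · (v + v_o)/v ⇒ v_o = v · |f'/f − 1|.
v_o = 341 × |572.01/570 − 1| = 341 × 0.003526 ≈ 1.20 m/s.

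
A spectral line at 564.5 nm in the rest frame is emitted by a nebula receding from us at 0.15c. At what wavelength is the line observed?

656.6 nm

Relativistic Doppler for wavelength: λ' = λ₀ · √((1 + β)/(1 − β)).
λ' = 564.5 × √(1.1500/0.8500) = 564.5 × 1.16316 ≈ 656.6 nm.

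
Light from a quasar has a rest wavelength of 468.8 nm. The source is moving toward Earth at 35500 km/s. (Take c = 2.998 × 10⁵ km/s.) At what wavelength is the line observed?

β = v/c = 35500/299800 = 0.1184.
Relativistic Doppler for wavelength: λ' = λ₀ · √((1 − β)/(1 + β)).
λ' = 468.8 × √(0.8816/1.1184) = 468.8 × 0.88783 ≈ 416.2 nm.

416.2 nm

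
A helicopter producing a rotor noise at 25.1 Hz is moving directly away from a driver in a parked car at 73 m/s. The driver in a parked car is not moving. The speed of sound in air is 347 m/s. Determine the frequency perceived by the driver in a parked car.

Moving source, stationary observer: f' = f · v/(v + v_s) since the source is receding.
f' = 25.1 × 347/(347 + 73) = 25.1 × 347/420 ≈ 20.7 Hz.

20.7 Hz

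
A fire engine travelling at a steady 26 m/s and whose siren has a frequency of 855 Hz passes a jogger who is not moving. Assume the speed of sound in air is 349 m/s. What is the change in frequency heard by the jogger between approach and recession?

128 Hz

Approaching: f₁ = f · v/(v − v_s) = 855 × 349/323 ≈ 924 Hz.
Receding: f₂ = f · v/(v + v_s) = 855 × 349/375 ≈ 796 Hz.
Drop: f₁ − f₂ = 2f·v·v_s/(v² − v_s²) = 2 × 855 × 349 × 26/(349² − 26²) ≈ 128 Hz.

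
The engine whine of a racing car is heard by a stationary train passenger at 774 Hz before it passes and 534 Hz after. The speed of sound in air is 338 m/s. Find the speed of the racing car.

f₁/f₂ = (v + v_s)/(v − v_s), so v_s = v · (f₁ − f₂)/(f₁ + f₂).
v_s = 338 × (774 − 534)/(774 + 534) = 338 × 240/1308 ≈ 62 m/s.

62 m/s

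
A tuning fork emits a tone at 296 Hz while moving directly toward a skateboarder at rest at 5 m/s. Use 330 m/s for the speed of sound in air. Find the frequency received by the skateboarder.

301 Hz

With the source moving toward a stationary observer, f' = f · v/(v − v_s).
f' = 296 × 330/(330 − 5) = 296 × 330/325 ≈ 301 Hz.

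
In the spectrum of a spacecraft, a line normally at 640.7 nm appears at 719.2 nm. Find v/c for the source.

λ'/λ₀ = 1.1225 > 1 (redshift), so the source is receding.
λ'/λ₀ = √((1 + β)/(1 − β)) for a receding source ⇒ β = (r² − 1)/(r² + 1) with r = λ'/λ₀.
β = (1.2601 − 1)/(1.2601 + 1) ≈ 0.115.

0.115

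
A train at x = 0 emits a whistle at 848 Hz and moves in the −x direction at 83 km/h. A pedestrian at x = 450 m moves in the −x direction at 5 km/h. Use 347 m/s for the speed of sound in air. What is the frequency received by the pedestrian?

798 Hz

83 km/h = 23.06 m/s; 5 km/h = 1.389 m/s.
The observer lies on the +x side, so the source is heading away from the observer and the observer is heading toward the source.
With source receding and observer approaching, f' = f · (v + v_o)/(v + v_s).
f' = 848 × (347 + 1.389)/(347 + 23.06) = 848 × 348.39/370.06 ≈ 798 Hz.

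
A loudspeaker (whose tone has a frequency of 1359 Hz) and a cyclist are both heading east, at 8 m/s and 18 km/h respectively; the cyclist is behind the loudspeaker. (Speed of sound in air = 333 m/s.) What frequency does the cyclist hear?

1347 Hz

18 km/h = 5 m/s.
The cyclist is behind, so the loudspeaker is moving away from it while the cyclist is moving toward the loudspeaker.
General Doppler shift: f' = f · (v + v_o)/(v + v_s).
f' = 1359 × (333 + 5)/(333 + 8) = 1359 × 338/341 ≈ 1347 Hz.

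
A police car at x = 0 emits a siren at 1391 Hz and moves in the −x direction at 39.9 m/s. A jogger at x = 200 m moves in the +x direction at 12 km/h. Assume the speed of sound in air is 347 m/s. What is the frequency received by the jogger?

1236 Hz

12 km/h = 3.333 m/s.
The observer lies on the +x side, so the source is heading away from the observer and the observer is heading away from the source.
With source receding and observer receding, f' = f · (v − v_o)/(v + v_s).
f' = 1391 × (347 − 3.333)/(347 + 39.9) = 1391 × 343.67/386.9 ≈ 1236 Hz.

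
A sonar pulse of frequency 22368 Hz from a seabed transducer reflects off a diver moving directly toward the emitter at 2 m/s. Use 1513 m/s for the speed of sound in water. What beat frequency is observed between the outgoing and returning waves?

59.2 Hz

At the diver (a moving observer), f₁ = f₀ · (v + u)/v = 22368 × 1515/1513 ≈ 22397.6 Hz.
On reflection it acts as a source moving toward the stationary detector: f₂ = f₁ · v/(v − u) = 22397.6 × 1513/1511 ≈ 22427.2 Hz.
Equivalently f₂ = f₀ · (v + u)/(v − u).
Beat frequency: |f₂ − f₀| = 2u·f₀/(v − u) = 2 × 2 × 22368/1511 ≈ 59.2 Hz.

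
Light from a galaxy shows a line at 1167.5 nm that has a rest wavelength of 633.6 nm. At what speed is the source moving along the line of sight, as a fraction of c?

λ'/λ₀ = 1.8426 > 1 (redshift), so the source is receding.
λ'/λ₀ = √((1 + β)/(1 − β)) for a receding source ⇒ β = (r² − 1)/(r² + 1) with r = λ'/λ₀.
β = (3.3953 − 1)/(3.3953 + 1) ≈ 0.545.

0.545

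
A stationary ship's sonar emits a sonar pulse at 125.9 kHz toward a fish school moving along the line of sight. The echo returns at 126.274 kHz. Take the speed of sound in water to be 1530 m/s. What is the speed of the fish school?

2.27 m/s

Double Doppler shift off a moving reflector: f₂ = f₀ · (v + u)/(v − u) (u > 0 toward emitter).
Rearranging, u = v · (f₂ − f₀)/(f₂ + f₀) = 1530 × 0.374/252.174 ≈ 2.27 m/s.
So the fish school is moving at 2.27 m/s toward the emitter.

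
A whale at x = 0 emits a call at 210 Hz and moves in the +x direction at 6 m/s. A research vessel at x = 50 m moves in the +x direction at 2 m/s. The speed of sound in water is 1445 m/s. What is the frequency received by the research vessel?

211 Hz

The observer lies on the +x side, so the source is heading toward the observer and the observer is heading away from the source.
Both move, so f' = f · (v − v_o)/(v − v_s).
f' = 210 × (1445 − 2)/(1445 − 6) = 210 × 1443/1439 ≈ 211 Hz.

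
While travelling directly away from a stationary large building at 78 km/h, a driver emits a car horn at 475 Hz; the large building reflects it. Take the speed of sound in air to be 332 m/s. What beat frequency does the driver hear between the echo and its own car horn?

78 km/h = 21.67 m/s.
The large building receives the sound from a moving source: f₁ = f₀ · v/(v + v_e) = 475 × 332/353.67 ≈ 445.9 Hz.
On the return leg the driver is a moving observer: f₂ = f₁ · (v − v_e)/v = 445.9 × 310.33/332 ≈ 416.8 Hz.
Beat against the emitted tone: |f₂ − f₀| = 2v_e·f₀/(v + v_e) = 2 × 21.67 × 475/353.67 ≈ 58.2 Hz.

58.2 Hz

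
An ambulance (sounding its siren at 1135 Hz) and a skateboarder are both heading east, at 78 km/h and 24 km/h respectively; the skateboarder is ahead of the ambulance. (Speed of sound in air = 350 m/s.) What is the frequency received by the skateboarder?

1187 Hz

78 km/h = 21.67 m/s; 24 km/h = 6.667 m/s.
The skateboarder is ahead, so the ambulance is moving toward it while the skateboarder is moving away from the ambulance.
With source approaching and observer receding, f' = f · (v − v_o)/(v − v_s).
f' = 1135 × (350 − 6.667)/(350 − 21.67) = 1135 × 343.33/328.33 ≈ 1187 Hz.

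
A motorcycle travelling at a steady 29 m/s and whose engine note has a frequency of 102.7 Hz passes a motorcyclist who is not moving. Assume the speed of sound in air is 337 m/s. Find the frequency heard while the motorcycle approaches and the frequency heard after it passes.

112 Hz approaching; 95 Hz receding

Approaching: f₁ = f · v/(v − v_s) = 102.7 × 337/308 ≈ 112 Hz.
Receding: f₂ = f · v/(v + v_s) = 102.7 × 337/366 ≈ 95 Hz.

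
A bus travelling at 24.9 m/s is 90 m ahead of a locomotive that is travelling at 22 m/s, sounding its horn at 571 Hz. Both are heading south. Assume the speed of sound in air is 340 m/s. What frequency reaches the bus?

The bus is ahead, so the locomotive is moving toward it while the bus is moving away from the locomotive.
With source approaching and observer receding, f' = f · (v − v_o)/(v − v_s).
f' = 571 × (340 − 24.9)/(340 − 22) = 571 × 315.1/318 ≈ 566 Hz.

566 Hz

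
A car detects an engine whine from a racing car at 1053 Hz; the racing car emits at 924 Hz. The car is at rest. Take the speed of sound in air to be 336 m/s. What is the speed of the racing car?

41 m/s

f' > f, so the racing car is approaching.
f' = f · v/(v − v_s) ⇒ v_s = v · |1 − f/f'|.
v_s = 336 × |1 − 924/1053| = 336 × 0.1225 ≈ 41 m/s.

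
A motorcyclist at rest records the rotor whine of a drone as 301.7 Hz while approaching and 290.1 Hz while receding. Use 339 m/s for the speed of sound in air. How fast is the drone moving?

6.6 m/s

f₁/f₂ = (v + v_s)/(v − v_s), so v_s = v · (f₁ − f₂)/(f₁ + f₂).
v_s = 339 × (301.7 − 290.1)/(301.7 + 290.1) = 339 × 11.6/591.8 ≈ 6.6 m/s.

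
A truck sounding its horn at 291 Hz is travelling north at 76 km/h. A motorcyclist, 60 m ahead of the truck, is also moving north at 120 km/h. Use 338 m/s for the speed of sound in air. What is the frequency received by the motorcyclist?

76 km/h = 21.11 m/s; 120 km/h = 33.33 m/s.
The motorcyclist is ahead, so the truck is moving toward it while the motorcyclist is moving away from the truck.
With source approaching and observer receding, f' = f · (v − v_o)/(v − v_s).
f' = 291 × (338 − 33.33)/(338 − 21.11) = 291 × 304.67/316.89 ≈ 280 Hz.

280 Hz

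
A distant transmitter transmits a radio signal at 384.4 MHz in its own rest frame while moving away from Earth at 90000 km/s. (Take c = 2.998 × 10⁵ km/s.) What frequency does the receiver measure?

β = v/c = 90000/299800 = 0.3002.
Relativistic Doppler for frequency: f' = f₀ · √((1 − β)/(1 + β)).
f' = 384.4 × √(0.6998/1.3002) = 384.4 × 0.73364 ≈ 282.0 MHz.

282.0 MHz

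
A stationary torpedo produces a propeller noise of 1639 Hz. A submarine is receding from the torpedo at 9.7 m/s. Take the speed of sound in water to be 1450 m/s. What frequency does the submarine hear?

Only the observer moves, away from the source, so f' = f · (v − v_o)/v.
f' = 1639 × (1450 − 9.7)/1450 = 1639 × 1440.3/1450 ≈ 1628 Hz.

1628 Hz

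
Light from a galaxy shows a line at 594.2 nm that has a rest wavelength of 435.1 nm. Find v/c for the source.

λ'/λ₀ = 1.3657 > 1 (redshift), so the source is receding.
λ'/λ₀ = √((1 + β)/(1 − β)) for a receding source ⇒ β = (r² − 1)/(r² + 1) with r = λ'/λ₀.
β = (1.8650 − 1)/(1.8650 + 1) ≈ 0.302.

0.302c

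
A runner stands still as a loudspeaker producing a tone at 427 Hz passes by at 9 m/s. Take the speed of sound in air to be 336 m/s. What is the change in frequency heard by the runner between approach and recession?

22.9 Hz

Approaching: f₁ = f · v/(v − v_s) = 427 × 336/327 ≈ 438.8 Hz.
Receding: f₂ = f · v/(v + v_s) = 427 × 336/345 ≈ 415.9 Hz.
Drop: f₁ − f₂ = 2f·v·v_s/(v² − v_s²) = 2 × 427 × 336 × 9/(336² − 9²) ≈ 22.9 Hz.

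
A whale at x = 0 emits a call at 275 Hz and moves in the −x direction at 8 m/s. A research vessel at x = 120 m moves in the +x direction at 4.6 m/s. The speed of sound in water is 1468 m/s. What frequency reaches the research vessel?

The observer lies on the +x side, so the source is heading away from the observer and the observer is heading away from the source.
With source receding and observer receding, f' = f · (v − v_o)/(v + v_s).
f' = 275 × (1468 − 4.6)/(1468 + 8) = 275 × 1463.4/1476 ≈ 273 Hz.

273 Hz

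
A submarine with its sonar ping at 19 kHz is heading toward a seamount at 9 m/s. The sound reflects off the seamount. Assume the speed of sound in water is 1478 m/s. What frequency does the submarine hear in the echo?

The seamount receives the sound from a moving source: f₁ = f₀ · v/(v − v_e) = 19 × 1478/1469 ≈ 19.12 kHz.
On the return leg the submarine is a moving observer: f₂ = f₁ · (v + v_e)/v = 19.12 × 1487/1478 ≈ 19.23 kHz.
Equivalently f₂ = f₀ · (v + v_e)/(v − v_e).

19.23 kHz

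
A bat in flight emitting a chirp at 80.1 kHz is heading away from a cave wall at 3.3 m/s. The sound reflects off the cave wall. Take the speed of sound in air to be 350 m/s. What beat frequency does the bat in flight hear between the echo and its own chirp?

1496 Hz

The cave wall receives the sound from a moving source: f₁ = f₀ · v/(v + v_e) = 80.1 × 350/353.3 ≈ 79.352 kHz.
On the return leg the bat in flight is a moving observer: f₂ = f₁ · (v − v_e)/v = 79.352 × 346.7/350 ≈ 78.604 kHz.
Beat against the emitted tone (with f₀ = 80100 Hz): |f₂ − f₀| = 2v_e·f₀/(v + v_e) = 2 × 3.3 × 80100/353.3 ≈ 1496 Hz.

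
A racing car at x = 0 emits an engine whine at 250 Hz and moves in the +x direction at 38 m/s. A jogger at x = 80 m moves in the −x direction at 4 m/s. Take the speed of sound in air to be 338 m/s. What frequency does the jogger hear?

285 Hz

The observer lies on the +x side, so the source is heading toward the observer and the observer is heading toward the source.
Both move, so f' = f · (v + v_o)/(v − v_s).
f' = 250 × (338 + 4)/(338 − 38) = 250 × 342/300 ≈ 285 Hz.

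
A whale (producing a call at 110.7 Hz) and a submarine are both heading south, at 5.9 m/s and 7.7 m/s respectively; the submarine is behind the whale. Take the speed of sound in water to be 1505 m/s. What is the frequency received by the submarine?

The submarine is behind, so the whale is moving away from it while the submarine is moving toward the whale.
Both move, so f' = f · (v + v_o)/(v + v_s).
f' = 110.7 × (1505 + 7.7)/(1505 + 5.9) = 110.7 × 1512.7/1510.9 ≈ 111 Hz.

111 Hz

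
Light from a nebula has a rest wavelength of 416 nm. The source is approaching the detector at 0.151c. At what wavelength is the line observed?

Relativistic Doppler for wavelength: λ' = λ₀ · √((1 − β)/(1 + β)).
λ' = 416 × √(0.8490/1.1510) = 416 × 0.85885 ≈ 357.3 nm.

357.3 nm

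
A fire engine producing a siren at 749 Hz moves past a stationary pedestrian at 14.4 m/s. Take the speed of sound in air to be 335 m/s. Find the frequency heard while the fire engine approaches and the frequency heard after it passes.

Approaching: f₁ = f · v/(v − v_s) = 749 × 335/320.6 ≈ 783 Hz.
Receding: f₂ = f · v/(v + v_s) = 749 × 335/349.4 ≈ 718 Hz.

783 Hz approaching; 718 Hz receding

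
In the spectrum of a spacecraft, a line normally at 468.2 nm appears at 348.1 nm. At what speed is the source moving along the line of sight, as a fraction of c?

0.288c

λ'/λ₀ = 0.7435 < 1 (blueshift), so the source is approaching.
λ'/λ₀ = √((1 − β)/(1 + β)) for an approaching source ⇒ β = (1 − r²)/(1 + r²) with r = λ'/λ₀.
β = (1 − 0.5528)/(1 + 0.5528) ≈ 0.288.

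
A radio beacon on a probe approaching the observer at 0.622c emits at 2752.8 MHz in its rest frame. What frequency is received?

5702.4 MHz

Relativistic Doppler for frequency: f' = f₀ · √((1 + β)/(1 − β)).
f' = 2752.8 × √(1.6220/0.3780) = 2752.8 × 2.07147 ≈ 5702.4 MHz.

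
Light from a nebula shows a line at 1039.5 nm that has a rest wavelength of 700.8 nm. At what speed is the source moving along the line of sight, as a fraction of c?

λ'/λ₀ = 1.4833 > 1 (redshift), so the source is receding.
λ'/λ₀ = √((1 + β)/(1 − β)) for a receding source ⇒ β = (r² − 1)/(r² + 1) with r = λ'/λ₀.
β = (2.2002 − 1)/(2.2002 + 1) ≈ 0.375.

0.375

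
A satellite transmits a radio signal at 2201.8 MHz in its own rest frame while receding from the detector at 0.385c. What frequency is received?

1467.2 MHz

Relativistic Doppler for frequency: f' = f₀ · √((1 − β)/(1 + β)).
f' = 2201.8 × √(0.6150/1.3850) = 2201.8 × 0.66637 ≈ 1467.2 MHz.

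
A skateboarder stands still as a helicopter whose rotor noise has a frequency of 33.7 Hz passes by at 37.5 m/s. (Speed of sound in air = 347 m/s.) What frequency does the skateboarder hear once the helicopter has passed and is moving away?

30.4 Hz

Receding: f₂ = f · v/(v + v_s) = 33.7 × 347/384.5 ≈ 30.4 Hz.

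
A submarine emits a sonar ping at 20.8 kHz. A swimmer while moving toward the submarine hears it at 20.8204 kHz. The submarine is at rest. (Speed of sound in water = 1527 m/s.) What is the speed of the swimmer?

1.50 m/s

f' = f · (v + v_o)/v ⇒ v_o = v · |f'/f − 1|.
v_o = 1527 × |20.8204/20.8 − 1| = 1527 × 0.0009808 ≈ 1.50 m/s.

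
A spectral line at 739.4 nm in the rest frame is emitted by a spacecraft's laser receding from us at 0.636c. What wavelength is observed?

Relativistic Doppler for wavelength: λ' = λ₀ · √((1 + β)/(1 − β)).
λ' = 739.4 × √(1.6360/0.3640) = 739.4 × 2.12002 ≈ 1567.5 nm.

1567.5 nm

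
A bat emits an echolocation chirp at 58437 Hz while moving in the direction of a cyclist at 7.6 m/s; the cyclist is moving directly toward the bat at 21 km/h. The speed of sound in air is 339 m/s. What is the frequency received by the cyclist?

60806 Hz

21 km/h = 5.833 m/s.
With source approaching and observer approaching, f' = f · (v + v_o)/(v − v_s).
f' = 58437 × (339 + 5.833)/(339 − 7.6) = 58437 × 344.83/331.4 ≈ 60806 Hz.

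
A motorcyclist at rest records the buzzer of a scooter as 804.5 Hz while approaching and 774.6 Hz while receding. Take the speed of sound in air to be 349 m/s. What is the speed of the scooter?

6.6 m/s

f₁/f₂ = (v + v_s)/(v − v_s), so v_s = v · (f₁ − f₂)/(f₁ + f₂).
v_s = 349 × (804.5 − 774.6)/(804.5 + 774.6) = 349 × 29.9/1579.1 ≈ 6.6 m/s.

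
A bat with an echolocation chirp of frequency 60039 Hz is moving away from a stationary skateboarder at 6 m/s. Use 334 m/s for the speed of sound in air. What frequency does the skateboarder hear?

58979 Hz

With the source moving away from a stationary observer, f' = f · v/(v + v_s).
f' = 60039 × 334/(334 + 6) = 60039 × 334/340 ≈ 58979 Hz.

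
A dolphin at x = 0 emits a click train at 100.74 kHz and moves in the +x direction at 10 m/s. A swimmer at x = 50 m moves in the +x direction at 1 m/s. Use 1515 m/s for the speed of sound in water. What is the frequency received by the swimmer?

101.3 kHz

The observer lies on the +x side, so the source is heading toward the observer and the observer is heading away from the source.
General Doppler shift: f' = f · (v − v_o)/(v − v_s).
f' = 100.74 × (1515 − 1)/(1515 − 10) = 100.74 × 1514/1505 ≈ 101.3 kHz.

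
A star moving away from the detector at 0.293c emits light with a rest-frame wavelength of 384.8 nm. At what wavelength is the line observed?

Relativistic Doppler for wavelength: λ' = λ₀ · √((1 + β)/(1 − β)).
λ' = 384.8 × √(1.2930/0.7070) = 384.8 × 1.35235 ≈ 520.4 nm.

520.4 nm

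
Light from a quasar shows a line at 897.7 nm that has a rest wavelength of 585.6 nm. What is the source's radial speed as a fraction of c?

0.403

λ'/λ₀ = 1.5330 > 1 (redshift), so the source is receding.
λ'/λ₀ = √((1 + β)/(1 − β)) for a receding source ⇒ β = (r² − 1)/(r² + 1) with r = λ'/λ₀.
β = (2.3500 − 1)/(2.3500 + 1) ≈ 0.403.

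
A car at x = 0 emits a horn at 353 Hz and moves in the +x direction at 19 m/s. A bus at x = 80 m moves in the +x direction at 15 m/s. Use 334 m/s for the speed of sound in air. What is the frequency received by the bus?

The observer lies on the +x side, so the source is heading toward the observer and the observer is heading away from the source.
General Doppler shift: f' = f · (v − v_o)/(v − v_s).
f' = 353 × (334 − 15)/(334 − 19) = 353 × 319/315 ≈ 357 Hz.

357 Hz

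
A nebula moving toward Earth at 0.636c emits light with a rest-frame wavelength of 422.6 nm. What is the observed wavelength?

Relativistic Doppler for wavelength: λ' = λ₀ · √((1 − β)/(1 + β)).
λ' = 422.6 × √(0.3640/1.6360) = 422.6 × 0.47169 ≈ 199.3 nm.

199.3 nm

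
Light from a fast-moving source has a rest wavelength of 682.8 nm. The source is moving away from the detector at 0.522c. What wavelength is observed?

Relativistic Doppler for wavelength: λ' = λ₀ · √((1 + β)/(1 − β)).
λ' = 682.8 × √(1.5220/0.4780) = 682.8 × 1.78440 ≈ 1218.4 nm.

1218.4 nm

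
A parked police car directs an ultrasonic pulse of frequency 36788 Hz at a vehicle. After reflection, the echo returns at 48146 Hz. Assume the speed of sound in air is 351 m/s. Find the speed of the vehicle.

Double Doppler shift off a moving reflector: f₂ = f₀ · (v + u)/(v − u) (u > 0 toward emitter).
Rearranging, u = v · (f₂ − f₀)/(f₂ + f₀) = 351 × 11358/84934 ≈ 47 m/s.
So the vehicle is moving at 47 m/s toward the emitter.

47 m/s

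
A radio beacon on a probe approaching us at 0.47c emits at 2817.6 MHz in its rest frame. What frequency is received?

Relativistic Doppler for frequency: f' = f₀ · √((1 + β)/(1 − β)).
f' = 2817.6 × √(1.4700/0.5300) = 2817.6 × 1.66541 ≈ 4692.5 MHz.

4692.5 MHz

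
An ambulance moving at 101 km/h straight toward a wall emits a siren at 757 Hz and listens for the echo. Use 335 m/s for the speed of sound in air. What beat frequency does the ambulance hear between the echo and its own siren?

138 Hz

101 km/h = 28.06 m/s.
The wall receives the sound from a moving source: f₁ = f₀ · v/(v − v_e) = 757 × 335/306.94 ≈ 826.2 Hz.
On the return leg the ambulance is a moving observer: f₂ = f₁ · (v + v_e)/v = 826.2 × 363.06/335 ≈ 895.4 Hz.
Equivalently f₂ = f₀ · (v + v_e)/(v − v_e).
Beat against the emitted tone: |f₂ − f₀| = 2v_e·f₀/(v − v_e) = 2 × 28.06 × 757/306.94 ≈ 138 Hz.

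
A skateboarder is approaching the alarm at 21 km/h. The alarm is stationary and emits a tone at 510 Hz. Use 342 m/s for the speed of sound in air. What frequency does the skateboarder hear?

21 km/h = 5.833 m/s.
Moving observer, stationary source: f' = f · (v + v_o)/v.
f' = 510 × (342 + 5.833)/342 = 510 × 347.83/342 ≈ 519 Hz.

519 Hz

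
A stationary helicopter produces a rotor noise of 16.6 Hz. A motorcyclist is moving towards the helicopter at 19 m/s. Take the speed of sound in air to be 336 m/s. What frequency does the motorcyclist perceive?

Only the observer moves, toward the source, so f' = f · (v + v_o)/v.
f' = 16.6 × (336 + 19)/336 = 16.6 × 355/336 ≈ 17.5 Hz.

17.5 Hz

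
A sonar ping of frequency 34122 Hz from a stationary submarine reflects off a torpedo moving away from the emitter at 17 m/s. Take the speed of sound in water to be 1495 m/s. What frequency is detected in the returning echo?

33355 Hz

At the torpedo (a moving observer), f₁ = f₀ · (v − u)/v = 34122 × 1478/1495 ≈ 33734 Hz.
The reflection then acts as a moving source: f₂ = f₁ · v/(v + u) ≈ 33355 Hz.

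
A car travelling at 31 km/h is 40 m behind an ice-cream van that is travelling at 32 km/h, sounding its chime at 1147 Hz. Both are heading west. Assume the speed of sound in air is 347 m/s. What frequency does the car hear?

1146 Hz

32 km/h = 8.889 m/s; 31 km/h = 8.611 m/s.
The car is behind, so the ice-cream van is moving away from it while the car is moving toward the ice-cream van.
General Doppler shift: f' = f · (v + v_o)/(v + v_s).
f' = 1147 × (347 + 8.611)/(347 + 8.889) = 1147 × 355.61/355.89 ≈ 1146 Hz.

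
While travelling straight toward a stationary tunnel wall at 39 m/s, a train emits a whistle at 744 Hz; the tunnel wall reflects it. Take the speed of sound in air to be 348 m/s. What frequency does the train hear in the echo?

The tunnel wall receives the sound from a moving source: f₁ = f₀ · v/(v − v_e) = 744 × 348/309 ≈ 838 Hz.
On the return leg the train is a moving observer: f₂ = f₁ · (v + v_e)/v = 838 × 387/348 ≈ 932 Hz.

932 Hz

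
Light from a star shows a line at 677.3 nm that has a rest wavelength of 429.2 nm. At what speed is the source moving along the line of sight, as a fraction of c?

0.427

λ'/λ₀ = 1.5781 > 1 (redshift), so the source is receding.
λ'/λ₀ = √((1 + β)/(1 − β)) for a receding source ⇒ β = (r² − 1)/(r² + 1) with r = λ'/λ₀.
β = (2.4902 − 1)/(2.4902 + 1) ≈ 0.427.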